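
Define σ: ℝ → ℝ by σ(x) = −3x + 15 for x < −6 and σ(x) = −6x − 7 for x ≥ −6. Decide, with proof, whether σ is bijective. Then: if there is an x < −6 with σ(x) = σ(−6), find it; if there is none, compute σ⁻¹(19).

-13/3

Both pieces are strictly decreasing (slopes −3 and −6), so each is injective on its own interval.
The left piece maps (−∞, −6) onto (33, ∞); the right piece maps [−6, ∞) onto (−∞, 29].
The images leave a gap (33 has no preimage), so σ is not surjective, hence not bijective.
Because the two images are disjoint, no x < −6 has σ(x) = σ(−6), so we compute σ⁻¹(19): 19 lies in (−∞, 29], so solve −6x − 7 = 19: x = (19 + 7)/(−6) = −13/3.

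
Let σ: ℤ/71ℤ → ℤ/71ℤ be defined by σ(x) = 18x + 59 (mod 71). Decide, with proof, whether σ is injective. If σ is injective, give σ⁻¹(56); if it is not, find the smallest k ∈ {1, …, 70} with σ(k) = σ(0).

59

Recall: injectivity means: for all x_1, x_2 in the domain, σ(x_1) = σ(x_2) implies x_1 = x_2.
Suppose σ(x_1) = σ(x_2) in ℤ/71ℤ. Then 18x_1 + 59 ≡ 18x_2 + 59 (mod 71), therefore 18(x_1 − x_2) ≡ 0 (mod 71).
Since gcd(18, 71) = 1, 18 is invertible modulo 71, hence x_1 − x_2 ≡ 0 (mod 71), i.e. x_1 = x_2.
Hence σ is injective.
We now compute 18⁻¹ mod 71 explicitly. Euclid's algorithm: 71 = 3·18 + 17, 18 = 1·17 + 1; back-substituting gives 1 = 4·18 − 1·71, so 18⁻¹ ≡ 4 (mod 71).
Since σ is injective, we find σ⁻¹(56): we need 18x ≡ 56 − 59 ≡ 68 (mod 71). Using 18⁻¹ = 4: x ≡ 4·68 = 272 = 3·71 + 59, so x = 59.
Check: σ(59) = 18·59 + 59 = 1121 = 15·71 + 56 ≡ 56 (mod 71).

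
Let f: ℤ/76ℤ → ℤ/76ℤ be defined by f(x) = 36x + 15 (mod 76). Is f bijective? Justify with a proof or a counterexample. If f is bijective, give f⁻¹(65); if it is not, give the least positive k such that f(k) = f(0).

Recall: f is injective when f(a) = f(b) forces a = b.
We have gcd(36, 76) = 4 > 1. Taking a = 0 and b = 19: f(0) = 15 and f(19) = 36·19 + 15 = 699 ≡ 15 (mod 76).
So f(0) = f(19) while 0 ≠ 19, thus f is not injective, hence not bijective.
Since f is not bijective, we find the least positive k with f(k) = f(0): this means 36k ≡ 0 (mod 76), i.e. 76 ∣ 36k. Since gcd(36, 76) = 4, dividing through by 4 this holds exactly when 19 ∣ 9k, and as gcd(9, 19) = 1, exactly when 19 ∣ k.
The smallest positive such k is 19.

19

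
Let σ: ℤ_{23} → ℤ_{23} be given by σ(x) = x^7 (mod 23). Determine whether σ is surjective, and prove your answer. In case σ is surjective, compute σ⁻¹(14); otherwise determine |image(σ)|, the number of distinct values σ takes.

Since 23 is prime, the nonzero elements of ℤ_{23} form a cyclic group of order 22.
As gcd(7, 22) = 1, raising to the 7th power is a bijection on this group: if u^7 ≡ v^7 then (uv^{−1})^7 = 1, and the only element of order dividing gcd(7, 22) = 1 is 1, so u = v.
With σ(0) = 0 this makes σ injective on all of ℤ_{23}, hence bijective (finite equal-size domain and codomain). In particular σ is surjective.
Since σ is surjective, we find the preimage of 14. The inverse of x ↦ x^7 on (ℤ_{23})^× is x ↦ x^19, because 7·19 = 133 = 6·22 + 1 ≡ 1 (mod 22) and x^{22} = 1 for x ≠ 0 (Fermat). So σ⁻¹(14) = 14^19 mod 23.
Repeated squaring mod 23: 14^1 ≡ 14, 14^2 ≡ 14² = 196 ≡ 12, 14^4 ≡ 12² = 144 ≡ 6, 14^8 ≡ 6² = 36 ≡ 13, 14^16 ≡ 13² = 169 ≡ 8. Since 19 = 16 + 2 + 1, 14^19 ≡ 8·12·14: 8·12 = 96 ≡ 4, then 4·14 = 56 ≡ 10. So 14^19 ≡ 10 (mod 23).
Hence σ⁻¹(14) = 10.

10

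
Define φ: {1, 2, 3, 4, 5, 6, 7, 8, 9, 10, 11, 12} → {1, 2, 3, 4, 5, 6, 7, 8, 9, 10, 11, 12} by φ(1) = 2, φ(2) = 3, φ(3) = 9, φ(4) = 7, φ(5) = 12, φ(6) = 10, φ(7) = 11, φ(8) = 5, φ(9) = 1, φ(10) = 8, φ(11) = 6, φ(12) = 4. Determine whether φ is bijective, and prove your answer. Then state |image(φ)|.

The values 2, 3, 9, 7, 12, 10, 11, 5, 1, 8, 6, 4 are a permutation of {1, 2, 3, 4, 5, 6, 7, 8, 9, 10, 11, 12}: each element appears exactly once.
So φ is injective and surjective, hence bijective.
The image of φ is {1, 2, 3, 4, 5, 6, 7, 8, 9, 10, 11, 12}, which has 12 elements.

12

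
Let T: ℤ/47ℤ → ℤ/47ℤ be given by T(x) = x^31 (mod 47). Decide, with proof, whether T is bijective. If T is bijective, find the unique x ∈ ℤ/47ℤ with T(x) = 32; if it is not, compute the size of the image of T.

Since 47 is prime, the nonzero elements of ℤ/47ℤ form a cyclic group of order 46.
As gcd(31, 46) = 1, raising to the 31st power is a bijection on this group: if s^31 ≡ t^31 then (st^{−1})^31 = 1, and the only element of order dividing gcd(31, 46) = 1 is 1, so s = t.
With T(0) = 0 this makes T injective on all of ℤ/47ℤ, hence bijective (finite equal-size domain and codomain). In particular T is bijective.
Since T is bijective, we find the preimage of 32. The inverse of x ↦ x^31 on (ℤ/47ℤ)^× is x ↦ x^3, because 31·3 = 93 = 2·46 + 1 ≡ 1 (mod 46) and x^{46} = 1 for x ≠ 0 (Fermat). So T⁻¹(32) = 32^3 mod 47.
Repeated squaring mod 47: 32^1 ≡ 32, 32^2 ≡ 32² = 1024 ≡ 37. Since 3 = 2 + 1, 32^3 ≡ 37·32: 37·32 = 1184 ≡ 9. So 32^3 ≡ 9 (mod 47).
Hence T⁻¹(32) = 9.

9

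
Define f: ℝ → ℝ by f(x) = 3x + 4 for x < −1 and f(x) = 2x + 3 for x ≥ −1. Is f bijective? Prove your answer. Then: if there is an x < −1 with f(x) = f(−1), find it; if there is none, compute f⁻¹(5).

1

Both pieces are strictly increasing (slopes 3 and 2), so each is injective on its own interval.
The left piece maps (−∞, −1) onto (−∞, 1); the right piece maps [−1, ∞) onto [1, ∞).
Since 1 = 1, the images partition ℝ: f is injective and surjective, hence bijective.
Because the two images are disjoint, no x < −1 has f(x) = f(−1), so we compute f⁻¹(5): 5 lies in [1, ∞), so solve 2x + 3 = 5: x = (5 − 3)/2 = 1.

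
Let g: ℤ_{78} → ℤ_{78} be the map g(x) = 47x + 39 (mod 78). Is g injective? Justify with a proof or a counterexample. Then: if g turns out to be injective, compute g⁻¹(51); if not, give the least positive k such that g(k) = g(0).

Recall that g is injective when g(a) = g(b) forces a = b.
If g(a) = g(b), then 47a ≡ 47b (mod 78). Because gcd(47, 78) = 1, we may cancel 47 to get a ≡ b (mod 78).
Thus g is injective.
We now compute 47⁻¹ mod 78 explicitly. Euclid's algorithm: 78 = 1·47 + 31, 47 = 1·31 + 16, 31 = 1·16 + 15, 16 = 1·15 + 1; back-substituting gives 1 = 5·47 − 3·78, so 47⁻¹ ≡ 5 (mod 78).
Since g is injective, we compute g⁻¹(51): solve 47x + 39 ≡ 51 (mod 78), i.e. 47x ≡ 12 (mod 78).
Multiplying by 47⁻¹ = 5 gives x ≡ 5·12 = 60 ≡ 60 (mod 78).
Check: g(60) = 47·60 + 39 = 2859 = 36·78 + 51 ≡ 51 (mod 78).

60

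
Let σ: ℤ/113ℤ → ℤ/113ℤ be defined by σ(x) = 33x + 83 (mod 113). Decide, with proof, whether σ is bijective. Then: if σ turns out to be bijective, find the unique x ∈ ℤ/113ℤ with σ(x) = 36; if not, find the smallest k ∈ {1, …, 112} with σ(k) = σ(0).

If σ(a) = σ(b), then 33a ≡ 33b (mod 113). Because gcd(33, 113) = 1, we may cancel 33 to get a ≡ b (mod 113).
We now compute 33⁻¹ mod 113 explicitly. Euclid's algorithm: 113 = 3·33 + 14, 33 = 2·14 + 5, 14 = 2·5 + 4, 5 = 1·4 + 1; back-substituting gives 1 = 24·33 − 7·113, so 33⁻¹ ≡ 24 (mod 113).
For any y ∈ ℤ/113ℤ, x = 24(y − 83) mod 113 satisfies σ(x) = 33·24(y − 83) + 83 ≡ y (since 33·24 ≡ 1 mod 113). So every y has a preimage.
Therefore σ is bijective.
Since σ is bijective, we find σ⁻¹(36): we need 33x ≡ 36 − 83 ≡ 66 (mod 113). Using 33⁻¹ = 24: x ≡ 24·66 = 1584 = 14·113 + 2, so x = 2.
Check: σ(2) = 33·2 + 83 = 149 = 1·113 + 36 ≡ 36 (mod 113).

2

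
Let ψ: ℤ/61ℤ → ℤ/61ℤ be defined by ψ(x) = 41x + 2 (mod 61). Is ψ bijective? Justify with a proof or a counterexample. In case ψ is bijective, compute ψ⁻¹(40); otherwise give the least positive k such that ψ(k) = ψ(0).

53

Recall that ψ is injective if ψ(a) = ψ(b) implies a = b.
Suppose ψ(a) = ψ(b) in ℤ/61ℤ. Then 41a + 2 ≡ 41b + 2 (mod 61), therefore 41(a − b) ≡ 0 (mod 61).
Since gcd(41, 61) = 1, 41 is invertible modulo 61, hence a − b ≡ 0 (mod 61), i.e. a = b.
We now compute 41⁻¹ mod 61 explicitly. Euclid's algorithm: 61 = 1·41 + 20, 41 = 2·20 + 1; back-substituting gives 1 = 3·41 − 2·61, so 41⁻¹ ≡ 3 (mod 61).
For any y ∈ ℤ/61ℤ, x = 3(y − 2) mod 61 satisfies ψ(x) = 41·3(y − 2) + 2 ≡ y (since 41·3 ≡ 1 mod 61). So every y has a preimage.
Therefore ψ is bijective.
Since ψ is bijective, we find ψ⁻¹(40): we need 41x ≡ 40 − 2 ≡ 38 (mod 61). Using 41⁻¹ = 3: x ≡ 3·38 = 114 = 1·61 + 53, so x = 53.
Check: ψ(53) = 41·53 + 2 = 2175 = 35·61 + 40 ≡ 40 (mod 61).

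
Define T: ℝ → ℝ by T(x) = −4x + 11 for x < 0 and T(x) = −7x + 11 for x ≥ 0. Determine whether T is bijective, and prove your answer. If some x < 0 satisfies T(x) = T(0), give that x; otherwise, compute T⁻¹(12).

-1/4

Both pieces are strictly decreasing (slopes −4 and −7), so each is injective on its own interval.
The left piece maps (−∞, 0) onto (11, ∞); the right piece maps [0, ∞) onto (−∞, 11].
Since 11 = 11, the images partition ℝ: T is injective and surjective, hence bijective.
Because the two images are disjoint, no x < 0 has T(x) = T(0), so we compute T⁻¹(12): 12 lies in (11, ∞), so solve −4x + 11 = 12: x = (12 − 11)/(−4) = −1/4.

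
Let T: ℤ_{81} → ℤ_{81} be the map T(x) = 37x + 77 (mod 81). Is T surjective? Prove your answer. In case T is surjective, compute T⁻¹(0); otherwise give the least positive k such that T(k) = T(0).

Since gcd(37, 81) = 1, 37 is invertible modulo 81. Euclid's algorithm: 81 = 2·37 + 7, 37 = 5·7 + 2, 7 = 3·2 + 1; back-substituting gives 1 = 46·37 − 21·81, so 37⁻¹ ≡ 46 (mod 81).
For any y ∈ ℤ_{81}, x = 46(y − 77) mod 81 satisfies T(x) = 37·46(y − 77) + 77 ≡ y (since 37·46 ≡ 1 mod 81). So every y has a preimage.
Therefore T is surjective.
Since T is surjective, we find T⁻¹(0): we need 37x ≡ 0 − 77 ≡ 4 (mod 81). Using 37⁻¹ = 46: x ≡ 46·4 = 184 = 2·81 + 22, so x = 22.
Check: T(22) = 37·22 + 77 = 891 = 11·81 + 0 ≡ 0 (mod 81).

22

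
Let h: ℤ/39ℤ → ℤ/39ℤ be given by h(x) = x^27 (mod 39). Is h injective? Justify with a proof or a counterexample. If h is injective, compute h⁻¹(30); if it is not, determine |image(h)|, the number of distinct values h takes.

h(2): Repeated squaring mod 39: 2^1 ≡ 2, 2^2 ≡ 2² = 4, 2^4 ≡ 4² = 16, 2^8 ≡ 16² = 256 ≡ 22, 2^16 ≡ 22² = 484 ≡ 16. Since 27 = 16 + 8 + 2 + 1, 2^27 ≡ 16·22·4·2: 16·22 = 352 ≡ 1, then 1·4 = 4, then 4·2 = 8. So 2^27 ≡ 8 (mod 39).
h(5): Repeated squaring mod 39: 5^1 ≡ 5, 5^2 ≡ 5² = 25, 5^4 ≡ 25² = 625 ≡ 1, 5^8 ≡ 1² = 1, 5^16 ≡ 1² = 1. Since 27 = 16 + 8 + 2 + 1, 5^27 ≡ 1·1·25·5: 1·1 = 1, then 1·25 = 25, then 25·5 = 125 ≡ 8. So 5^27 ≡ 8 (mod 39).
So h(2) = h(5) = 8 while 2 ≠ 5, therefore h is not injective.
Since h is not injective, we determine |image(h)|. Computing x^27 mod 39 for each x (by repeated squaring, reducing mod 39 at every step), the values h(0), h(1), …, h(38) are: 0, 1, 8, 27, 25, 8, 21, 31, 5, 27, 25, 5, 12, 13, 14, 21, 1, 38, 21, 34, 5, 18, 1, 38, 18, 25, 26, 27, 34, 14, 12, 34, 8, 18, 31, 14, 12, 31, 38.
The distinct values are {0, 1, 5, 8, 12, 13, 14, 18, 21, 25, 26, 27, 31, 34, 38}; there are 15 of them.

15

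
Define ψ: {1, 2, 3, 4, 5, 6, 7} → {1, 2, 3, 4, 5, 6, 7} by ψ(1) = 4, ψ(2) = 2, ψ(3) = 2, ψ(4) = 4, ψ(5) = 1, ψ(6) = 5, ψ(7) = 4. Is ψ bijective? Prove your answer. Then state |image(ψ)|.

4

ψ(2) = 2 = ψ(3) with 2 ≠ 3, so ψ is not injective, hence not bijective.
The image of ψ is {1, 2, 4, 5}, which has 4 elements.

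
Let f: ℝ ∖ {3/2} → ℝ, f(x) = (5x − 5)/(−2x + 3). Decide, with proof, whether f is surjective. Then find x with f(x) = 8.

If f(x) = −5/2, cross-multiplying gives −2(5x − 5) = 5(−2x + 3), which simplifies to 10 = 15 — false.  So −5/2 has no preimage and f is not surjective.
Solving f(x) = 8: cross-multiplying gives 5x − 5 = 8(−2x + 3), which rearranges to 21x = 29, so x = 29/21.

29/21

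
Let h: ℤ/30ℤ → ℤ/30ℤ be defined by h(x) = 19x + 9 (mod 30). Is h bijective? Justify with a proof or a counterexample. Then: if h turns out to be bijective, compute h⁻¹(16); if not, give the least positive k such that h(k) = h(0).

13

If h(a) = h(b), then 19a ≡ 19b (mod 30). Because gcd(19, 30) = 1, we may cancel 19 to get a ≡ b (mod 30).
We now compute 19⁻¹ mod 30 explicitly. Euclid's algorithm: 30 = 1·19 + 11, 19 = 1·11 + 8, 11 = 1·8 + 3, 8 = 2·3 + 2, 3 = 1·2 + 1; back-substituting gives 1 = 19·19 − 12·30, so 19⁻¹ ≡ 19 (mod 30).
For any y ∈ ℤ/30ℤ, x = 19(y − 9) mod 30 satisfies h(x) = 19·19(y − 9) + 9 ≡ y (since 19·19 ≡ 1 mod 30). So every y has a preimage.
So h is bijective.
Since h is bijective, we find h⁻¹(16): we need 19x ≡ 16 − 9 ≡ 7 (mod 30). Using 19⁻¹ = 19: x ≡ 19·7 = 133 = 4·30 + 13, so x = 13.
Check: h(13) = 19·13 + 9 = 256 = 8·30 + 16 ≡ 16 (mod 30).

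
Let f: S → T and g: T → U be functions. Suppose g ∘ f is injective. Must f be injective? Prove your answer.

Suppose f(a) = f(b). Applying g: (g ∘ f)(a) = (g ∘ f)(b). Since g ∘ f is injective, a = b. Hence f is injective.

injective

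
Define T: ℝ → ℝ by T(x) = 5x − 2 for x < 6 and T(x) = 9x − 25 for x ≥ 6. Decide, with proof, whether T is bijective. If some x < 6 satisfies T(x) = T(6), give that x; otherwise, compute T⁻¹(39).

64/9

Both pieces are strictly increasing (slopes 5 and 9), so each is injective on its own interval.
The left piece maps (−∞, 6) onto (−∞, 28); the right piece maps [6, ∞) onto [29, ∞).
The images leave a gap (28 has no preimage), so T is not surjective, hence not bijective.
Because the two images are disjoint, no x < 6 has T(x) = T(6), so we compute T⁻¹(39): 39 lies in [29, ∞), so solve 9x − 25 = 39: x = (39 + 25)/9 = 64/9.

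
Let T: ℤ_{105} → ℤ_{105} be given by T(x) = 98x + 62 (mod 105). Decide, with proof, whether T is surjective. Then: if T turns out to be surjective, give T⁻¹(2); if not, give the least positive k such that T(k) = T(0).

Recall: surjectivity means every element of the codomain has a preimage under T.
Since gcd(98, 105) = 7, we have 98x ≡ 0 (mod 7) for all x, so T(x) ≡ 6 (mod 7).
But 0 ≢ 6 (mod 7), so 0 ∈ ℤ_{105} has no preimage. So T is not surjective.
Since T is not surjective, we find the least positive k with T(k) = T(0): this means 98k ≡ 0 (mod 105), i.e. 105 ∣ 98k. Since gcd(98, 105) = 7, dividing through by 7 this holds exactly when 15 ∣ 14k, and as gcd(14, 15) = 1, exactly when 15 ∣ k.
The smallest positive such k is 15.

15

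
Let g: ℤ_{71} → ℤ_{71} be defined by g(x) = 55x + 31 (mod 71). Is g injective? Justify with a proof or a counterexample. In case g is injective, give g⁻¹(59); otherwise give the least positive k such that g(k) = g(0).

Suppose g(a) = g(b) in ℤ_{71}. Then 55a + 31 ≡ 55b + 31 (mod 71), hence 55(a − b) ≡ 0 (mod 71).
Since gcd(55, 71) = 1, 55 is invertible modulo 71, so a − b ≡ 0 (mod 71), i.e. a = b.
Hence g is injective.
We now compute 55⁻¹ mod 71 explicitly. Euclid's algorithm: 71 = 1·55 + 16, 55 = 3·16 + 7, 16 = 2·7 + 2, 7 = 3·2 + 1; back-substituting gives 1 = 31·55 − 24·71, so 55⁻¹ ≡ 31 (mod 71).
Since g is injective, we find g⁻¹(59): we need 55x ≡ 59 − 31 ≡ 28 (mod 71). Using 55⁻¹ = 31: x ≡ 31·28 = 868 = 12·71 + 16, so x = 16.
Check: g(16) = 55·16 + 31 = 911 = 12·71 + 59 ≡ 59 (mod 71).

16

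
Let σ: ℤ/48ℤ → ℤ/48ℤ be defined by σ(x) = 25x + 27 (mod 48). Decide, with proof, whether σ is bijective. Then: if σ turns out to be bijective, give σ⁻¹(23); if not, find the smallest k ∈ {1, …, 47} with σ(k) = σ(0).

44

Suppose σ(s) = σ(t) in ℤ/48ℤ. Then 25s + 27 ≡ 25t + 27 (mod 48), therefore 25(s − t) ≡ 0 (mod 48).
Since gcd(25, 48) = 1, 25 is invertible modulo 48, hence s − t ≡ 0 (mod 48), i.e. s = t.
We now compute 25⁻¹ mod 48 explicitly. Euclid's algorithm: 48 = 1·25 + 23, 25 = 1·23 + 2, 23 = 11·2 + 1; back-substituting gives 1 = 25·25 − 13·48, so 25⁻¹ ≡ 25 (mod 48).
Then y ↦ 25(y − 27) is a two-sided inverse to σ, so every y ∈ ℤ/48ℤ has a preimage.
Thus σ is bijective.
Since σ is bijective, we compute σ⁻¹(23): solve 25x + 27 ≡ 23 (mod 48), i.e. 25x ≡ 44 (mod 48).
Multiplying by 25⁻¹ = 25 gives x ≡ 25·44 = 1100 = 22·48 + 44 ≡ 44 (mod 48).
Check: σ(44) = 25·44 + 27 = 1127 = 23·48 + 23 ≡ 23 (mod 48).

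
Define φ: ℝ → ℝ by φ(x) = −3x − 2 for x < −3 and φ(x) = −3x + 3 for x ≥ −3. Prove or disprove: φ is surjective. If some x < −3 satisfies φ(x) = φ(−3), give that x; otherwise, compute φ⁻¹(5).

Both pieces are strictly decreasing (slopes −3 and −3), so each is injective on its own interval.
The left piece maps (−∞, −3) onto (7, ∞); the right piece maps [−3, ∞) onto (−∞, 12].
The union (7, ∞) ∪ (−∞, 12] covers ℝ, so φ is surjective.
For the follow-up: the images overlap, so an x < −3 with φ(x) = φ(−3) exists. φ(−3) = 12; solving −3x − 2 = 12 for x < −3 gives x = (12 + 2)/(−3) = −14/3.

-14/3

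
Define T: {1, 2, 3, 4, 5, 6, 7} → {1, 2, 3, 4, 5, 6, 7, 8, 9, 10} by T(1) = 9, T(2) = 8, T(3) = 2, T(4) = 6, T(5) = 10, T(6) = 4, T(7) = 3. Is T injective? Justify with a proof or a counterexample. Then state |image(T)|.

The values T(1), …, T(7) are 9, 8, 2, 6, 10, 4, 3 — all distinct.
So T(a) = T(b) only when a = b, and T is injective.
The image of T is {2, 3, 4, 6, 8, 9, 10}, which has 7 elements.

7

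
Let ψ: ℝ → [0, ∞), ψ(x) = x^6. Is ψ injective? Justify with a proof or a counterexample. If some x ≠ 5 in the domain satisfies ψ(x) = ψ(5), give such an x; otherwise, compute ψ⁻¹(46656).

-5

ψ(5) = 15625 = (−5)^6 = ψ(−5) (since 6 is even), with 5 ≠ −5. So ψ is not injective.
For the follow-up, such an x exists: taking x = −5 ∈ ℝ gives ψ(−5) = 15625 = ψ(5) with −5 ≠ 5.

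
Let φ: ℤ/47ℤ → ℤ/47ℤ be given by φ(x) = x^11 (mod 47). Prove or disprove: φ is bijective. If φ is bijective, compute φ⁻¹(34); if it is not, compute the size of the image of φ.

Since 47 is prime, the nonzero elements of ℤ/47ℤ form a cyclic group of order 46.
As gcd(11, 46) = 1, raising to the 11th power is a bijection on this group: if u^11 ≡ v^11 then (uv^{−1})^11 = 1, and the only element of order dividing gcd(11, 46) = 1 is 1, so u = v.
With φ(0) = 0 this makes φ injective on all of ℤ/47ℤ, hence bijective (finite equal-size domain and codomain). In particular φ is bijective.
Since φ is bijective, we find the preimage of 34. The inverse of x ↦ x^11 on (ℤ/47ℤ)^× is x ↦ x^21, because 11·21 = 231 = 5·46 + 1 ≡ 1 (mod 46) and x^{46} = 1 for x ≠ 0 (Fermat). So φ⁻¹(34) = 34^21 mod 47.
Repeated squaring mod 47: 34^1 ≡ 34, 34^2 ≡ 34² = 1156 ≡ 28, 34^4 ≡ 28² = 784 ≡ 32, 34^8 ≡ 32² = 1024 ≡ 37, 34^16 ≡ 37² = 1369 ≡ 6. Since 21 = 16 + 4 + 1, 34^21 ≡ 6·32·34: 6·32 = 192 ≡ 4, then 4·34 = 136 ≡ 42. So 34^21 ≡ 42 (mod 47).
Hence φ⁻¹(34) = 42.

42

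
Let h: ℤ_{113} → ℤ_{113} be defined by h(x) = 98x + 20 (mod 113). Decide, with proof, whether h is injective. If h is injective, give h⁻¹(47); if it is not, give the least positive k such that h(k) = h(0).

66

Suppose h(u) = h(v) in ℤ_{113}. Then 98u + 20 ≡ 98v + 20 (mod 113), so 98(u − v) ≡ 0 (mod 113).
Since gcd(98, 113) = 1, 98 is invertible modulo 113, therefore u − v ≡ 0 (mod 113), i.e. u = v.
Thus h is injective.
We now compute 98⁻¹ mod 113 explicitly. Euclid's algorithm: 113 = 1·98 + 15, 98 = 6·15 + 8, 15 = 1·8 + 7, 8 = 1·7 + 1; back-substituting gives 1 = 15·98 − 13·113, so 98⁻¹ ≡ 15 (mod 113).
Since h is injective, we find h⁻¹(47): we need 98x ≡ 47 − 20 ≡ 27 (mod 113). Using 98⁻¹ = 15: x ≡ 15·27 = 405 = 3·113 + 66, so x = 66.
Check: h(66) = 98·66 + 20 = 6488 = 57·113 + 47 ≡ 47 (mod 113).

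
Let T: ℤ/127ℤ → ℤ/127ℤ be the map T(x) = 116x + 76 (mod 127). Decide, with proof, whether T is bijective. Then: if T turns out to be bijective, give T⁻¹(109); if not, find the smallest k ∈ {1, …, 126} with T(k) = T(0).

124

If T(s) = T(t), then 116s ≡ 116t (mod 127). Because gcd(116, 127) = 1, we may cancel 116 to get s ≡ t (mod 127).
We now compute 116⁻¹ mod 127 explicitly. Euclid's algorithm: 127 = 1·116 + 11, 116 = 10·11 + 6, 11 = 1·6 + 5, 6 = 1·5 + 1; back-substituting gives 1 = 23·116 − 21·127, so 116⁻¹ ≡ 23 (mod 127).
For any y ∈ ℤ/127ℤ, x = 23(y − 76) mod 127 satisfies T(x) = 116·23(y − 76) + 76 ≡ y (since 116·23 ≡ 1 mod 127). So every y has a preimage.
Hence T is bijective.
Since T is bijective, we compute T⁻¹(109): solve 116x + 76 ≡ 109 (mod 127), i.e. 116x ≡ 33 (mod 127).
Multiplying by 116⁻¹ = 23 gives x ≡ 23·33 = 759 = 5·127 + 124 ≡ 124 (mod 127).
Check: T(124) = 116·124 + 76 = 14460 = 113·127 + 109 ≡ 109 (mod 127).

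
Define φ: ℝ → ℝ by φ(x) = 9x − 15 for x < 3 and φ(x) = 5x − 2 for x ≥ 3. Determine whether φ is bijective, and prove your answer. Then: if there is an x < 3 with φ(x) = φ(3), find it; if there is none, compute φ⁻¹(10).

Both pieces are strictly increasing (slopes 9 and 5), so each is injective on its own interval.
The left piece maps (−∞, 3) onto (−∞, 12); the right piece maps [3, ∞) onto [13, ∞).
The images leave a gap (12 has no preimage), so φ is not surjective, hence not bijective.
Because the two images are disjoint, no x < 3 has φ(x) = φ(3), so we compute φ⁻¹(10): 10 lies in (−∞, 12), so solve 9x − 15 = 10: x = (10 + 15)/9 = 25/9.

25/9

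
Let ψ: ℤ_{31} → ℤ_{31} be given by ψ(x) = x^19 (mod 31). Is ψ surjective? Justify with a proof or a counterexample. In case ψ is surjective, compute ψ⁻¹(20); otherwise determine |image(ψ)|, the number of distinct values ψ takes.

9

Since 31 is prime, the nonzero elements of ℤ_{31} form a cyclic group of order 30.
As gcd(19, 30) = 1, raising to the 19th power is a bijection on this group: if u^19 ≡ v^19 then (uv^{−1})^19 = 1, and the only element of order dividing gcd(19, 30) = 1 is 1, so u = v.
With ψ(0) = 0 this makes ψ injective on all of ℤ_{31}, hence bijective (finite equal-size domain and codomain). In particular ψ is surjective.
Since ψ is surjective, we find the preimage of 20. The inverse of x ↦ x^19 on (ℤ_{31})^× is x ↦ x^19, because 19·19 = 361 = 12·30 + 1 ≡ 1 (mod 30) and x^{30} = 1 for x ≠ 0 (Fermat). So ψ⁻¹(20) = 20^19 mod 31.
Repeated squaring mod 31: 20^1 ≡ 20, 20^2 ≡ 20² = 400 ≡ 28, 20^4 ≡ 28² = 784 ≡ 9, 20^8 ≡ 9² = 81 ≡ 19, 20^16 ≡ 19² = 361 ≡ 20. Since 19 = 16 + 2 + 1, 20^19 ≡ 20·28·20: 20·28 = 560 ≡ 2, then 2·20 = 40 ≡ 9. So 20^19 ≡ 9 (mod 31).
Hence ψ⁻¹(20) = 9.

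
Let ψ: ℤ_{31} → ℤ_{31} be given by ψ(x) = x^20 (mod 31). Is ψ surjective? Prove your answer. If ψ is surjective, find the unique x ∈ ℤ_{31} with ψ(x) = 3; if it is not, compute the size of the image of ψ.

4

ψ(1) = 1^20 = 1.
ψ(2): Repeated squaring mod 31: 2^1 ≡ 2, 2^2 ≡ 2² = 4, 2^4 ≡ 4² = 16, 2^8 ≡ 16² = 256 ≡ 8, 2^16 ≡ 8² = 64 ≡ 2. Since 20 = 16 + 4, 2^20 ≡ 2·16: 2·16 = 32 ≡ 1. So 2^20 ≡ 1 (mod 31).
So ψ(1) = ψ(2) = 1 while 1 ≠ 2, hence ψ is not injective.
A non-injective map from the 31-element set ℤ_{31} to itself takes at most 30 distinct values, so it cannot be surjective. So ψ is not surjective.
Since ψ is not surjective, we determine |image(ψ)|. Computing x^20 mod 31 for each x (by repeated squaring, reducing mod 31 at every step), the values ψ(0), ψ(1), …, ψ(30) are: 0, 1, 1, 5, 1, 25, 5, 5, 1, 25, 25, 25, 5, 25, 5, 1, 1, 5, 25, 5, 25, 25, 25, 1, 5, 5, 25, 1, 5, 1, 1.
The distinct values are {0, 1, 5, 25}; there are 4 of them.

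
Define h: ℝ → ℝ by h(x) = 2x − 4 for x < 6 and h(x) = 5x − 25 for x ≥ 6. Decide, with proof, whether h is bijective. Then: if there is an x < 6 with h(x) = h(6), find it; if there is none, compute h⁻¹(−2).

Both pieces are strictly increasing (slopes 2 and 5), so each is injective on its own interval.
The left piece maps (−∞, 6) onto (−∞, 8); the right piece maps [6, ∞) onto [5, ∞).
These images overlap. In particular h(6) = 5 (right piece), and solving 2x − 4 = 5 on the left piece gives x = 9/2 < 6.
So h(9/2) = h(6) with 9/2 ≠ 6, and h is not injective, hence not bijective. This x = 9/2 is the requested value below 6.

9/2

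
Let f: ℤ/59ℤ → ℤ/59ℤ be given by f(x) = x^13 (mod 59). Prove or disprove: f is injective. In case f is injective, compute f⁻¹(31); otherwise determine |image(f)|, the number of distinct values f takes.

Since 59 is prime, the nonzero elements of ℤ/59ℤ form a cyclic group of order 58.
As gcd(13, 58) = 1, raising to the 13th power is a bijection on this group: if a^13 ≡ b^13 then (ab^{−1})^13 = 1, and the only element of order dividing gcd(13, 58) = 1 is 1, so a = b.
With f(0) = 0 this makes f injective on all of ℤ/59ℤ, hence bijective (finite equal-size domain and codomain). In particular f is injective.
Since f is injective, we find the preimage of 31. The inverse of x ↦ x^13 on (ℤ/59ℤ)^× is x ↦ x^9, because 13·9 = 117 = 2·58 + 1 ≡ 1 (mod 58) and x^{58} = 1 for x ≠ 0 (Fermat). So f⁻¹(31) = 31^9 mod 59.
Repeated squaring mod 59: 31^1 ≡ 31, 31^2 ≡ 31² = 961 ≡ 17, 31^4 ≡ 17² = 289 ≡ 53, 31^8 ≡ 53² = 2809 ≡ 36. Since 9 = 8 + 1, 31^9 ≡ 36·31: 36·31 = 1116 ≡ 54. So 31^9 ≡ 54 (mod 59).
Hence f⁻¹(31) = 54.

54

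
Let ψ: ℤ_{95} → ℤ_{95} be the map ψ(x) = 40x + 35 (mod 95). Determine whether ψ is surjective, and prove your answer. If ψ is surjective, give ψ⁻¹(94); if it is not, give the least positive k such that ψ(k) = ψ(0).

19

Since gcd(40, 95) = 5, we have 40x ≡ 0 (mod 5) for all x, so ψ(x) ≡ 0 (mod 5).
But 1 ≢ 0 (mod 5), so 1 ∈ ℤ_{95} has no preimage. Thus ψ is not surjective.
Since ψ is not surjective, we find the least positive k with ψ(k) = ψ(0): this means 40k ≡ 0 (mod 95), i.e. 95 ∣ 40k. Since gcd(40, 95) = 5, dividing through by 5 this holds exactly when 19 ∣ 8k, and as gcd(8, 19) = 1, exactly when 19 ∣ k.
The smallest positive such k is 19.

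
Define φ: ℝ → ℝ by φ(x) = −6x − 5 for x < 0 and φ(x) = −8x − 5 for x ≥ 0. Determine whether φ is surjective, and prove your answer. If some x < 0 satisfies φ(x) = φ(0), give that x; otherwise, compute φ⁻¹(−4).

Both pieces are strictly decreasing (slopes −6 and −8), so each is injective on its own interval.
The left piece maps (−∞, 0) onto (−5, ∞); the right piece maps [0, ∞) onto (−∞, −5].
These images together cover ℝ, so φ is surjective.
Because the two images are disjoint, no x < 0 has φ(x) = φ(0), so we compute φ⁻¹(−4): −4 lies in (−5, ∞), so solve −6x − 5 = −4: x = (−4 + 5)/(−6) = −1/6.

-1/6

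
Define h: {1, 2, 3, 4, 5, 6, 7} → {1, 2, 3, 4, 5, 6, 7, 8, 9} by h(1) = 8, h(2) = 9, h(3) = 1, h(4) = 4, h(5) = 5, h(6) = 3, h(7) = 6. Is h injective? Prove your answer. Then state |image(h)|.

The values h(1), …, h(7) are 8, 9, 1, 4, 5, 3, 6 — all distinct.
So h(a) = h(b) only when a = b, and h is injective.
The image of h is {1, 3, 4, 5, 6, 8, 9}, which has 7 elements.

7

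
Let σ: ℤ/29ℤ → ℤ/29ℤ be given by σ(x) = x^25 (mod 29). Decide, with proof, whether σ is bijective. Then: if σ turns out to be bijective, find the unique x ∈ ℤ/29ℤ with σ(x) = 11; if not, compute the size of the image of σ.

2

Since 29 is prime, the nonzero elements of ℤ/29ℤ form a cyclic group of order 28.
As gcd(25, 28) = 1, raising to the 25th power is a bijection on this group: if a^25 ≡ b^25 then (ab^{−1})^25 = 1, and the only element of order dividing gcd(25, 28) = 1 is 1, so a = b.
With σ(0) = 0 this makes σ injective on all of ℤ/29ℤ, hence bijective (finite equal-size domain and codomain). In particular σ is bijective.
Since σ is bijective, we find the preimage of 11. The inverse of x ↦ x^25 on (ℤ/29ℤ)^× is x ↦ x^9, because 25·9 = 225 = 8·28 + 1 ≡ 1 (mod 28) and x^{28} = 1 for x ≠ 0 (Fermat). So σ⁻¹(11) = 11^9 mod 29.
Repeated squaring mod 29: 11^1 ≡ 11, 11^2 ≡ 11² = 121 ≡ 5, 11^4 ≡ 5² = 25, 11^8 ≡ 25² = 625 ≡ 16. Since 9 = 8 + 1, 11^9 ≡ 16·11: 16·11 = 176 ≡ 2. So 11^9 ≡ 2 (mod 29).
Hence σ⁻¹(11) = 2.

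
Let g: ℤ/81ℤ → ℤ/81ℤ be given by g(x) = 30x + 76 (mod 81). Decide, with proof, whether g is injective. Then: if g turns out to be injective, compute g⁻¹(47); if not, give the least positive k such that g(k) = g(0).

We have gcd(30, 81) = 3 > 1. Taking x_1 = 0 and x_2 = 27: g(0) = 76 and g(27) = 30·27 + 76 = 886 ≡ 76 (mod 81).
So g(0) = g(27) while 0 ≠ 27, thus g is not injective.
Since g is not injective, we find the least positive k with g(k) = g(0): this means 30k ≡ 0 (mod 81), i.e. 81 ∣ 30k. Since gcd(30, 81) = 3, dividing through by 3 this holds exactly when 27 ∣ 10k, and as gcd(10, 27) = 1, exactly when 27 ∣ k.
The smallest positive such k is 27.

27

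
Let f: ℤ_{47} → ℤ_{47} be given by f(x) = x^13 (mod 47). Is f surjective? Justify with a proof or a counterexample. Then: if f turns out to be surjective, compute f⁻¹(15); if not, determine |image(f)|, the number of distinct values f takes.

Since 47 is prime, the nonzero elements of ℤ_{47} form a cyclic group of order 46.
As gcd(13, 46) = 1, raising to the 13th power is a bijection on this group: if u^13 ≡ v^13 then (uv^{−1})^13 = 1, and the only element of order dividing gcd(13, 46) = 1 is 1, so u = v.
With f(0) = 0 this makes f injective on all of ℤ_{47}, hence bijective (finite equal-size domain and codomain). In particular f is surjective.
Since f is surjective, we find the preimage of 15. The inverse of x ↦ x^13 on (ℤ_{47})^× is x ↦ x^39, because 13·39 = 507 = 11·46 + 1 ≡ 1 (mod 46) and x^{46} = 1 for x ≠ 0 (Fermat). So f⁻¹(15) = 15^39 mod 47.
Repeated squaring mod 47: 15^1 ≡ 15, 15^2 ≡ 15² = 225 ≡ 37, 15^4 ≡ 37² = 1369 ≡ 6, 15^8 ≡ 6² = 36, 15^16 ≡ 36² = 1296 ≡ 27, 15^32 ≡ 27² = 729 ≡ 24. Since 39 = 32 + 4 + 2 + 1, 15^39 ≡ 24·6·37·15: 24·6 = 144 ≡ 3, then 3·37 = 111 ≡ 17, then 17·15 = 255 ≡ 20. So 15^39 ≡ 20 (mod 47).
Hence f⁻¹(15) = 20.

20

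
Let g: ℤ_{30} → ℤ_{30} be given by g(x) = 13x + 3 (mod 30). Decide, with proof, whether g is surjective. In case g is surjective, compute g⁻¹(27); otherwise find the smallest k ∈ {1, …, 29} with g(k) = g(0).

18

Since gcd(13, 30) = 1, 13 is invertible modulo 30. Euclid's algorithm: 30 = 2·13 + 4, 13 = 3·4 + 1; back-substituting gives 1 = 7·13 − 3·30, so 13⁻¹ ≡ 7 (mod 30).
Then y ↦ 7(y − 3) is a two-sided inverse to g, so every y ∈ ℤ_{30} has a preimage.
So g is surjective.
Since g is surjective, we find g⁻¹(27): we need 13x ≡ 27 − 3 ≡ 24 (mod 30). Using 13⁻¹ = 7: x ≡ 7·24 = 168 = 5·30 + 18, so x = 18.
Check: g(18) = 13·18 + 3 = 237 = 7·30 + 27 ≡ 27 (mod 30).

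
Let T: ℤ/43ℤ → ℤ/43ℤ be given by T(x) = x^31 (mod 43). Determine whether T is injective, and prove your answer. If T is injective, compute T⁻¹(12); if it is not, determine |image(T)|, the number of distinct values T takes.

20

Since 43 is prime, the nonzero elements of ℤ/43ℤ form a cyclic group of order 42.
As gcd(31, 42) = 1, raising to the 31st power is a bijection on this group: if u^31 ≡ v^31 then (uv^{−1})^31 = 1, and the only element of order dividing gcd(31, 42) = 1 is 1, so u = v.
With T(0) = 0 this makes T injective on all of ℤ/43ℤ, hence bijective (finite equal-size domain and codomain). In particular T is injective.
Since T is injective, we find the preimage of 12. The inverse of x ↦ x^31 on (ℤ/43ℤ)^× is x ↦ x^19, because 31·19 = 589 = 14·42 + 1 ≡ 1 (mod 42) and x^{42} = 1 for x ≠ 0 (Fermat). So T⁻¹(12) = 12^19 mod 43.
Repeated squaring mod 43: 12^1 ≡ 12, 12^2 ≡ 12² = 144 ≡ 15, 12^4 ≡ 15² = 225 ≡ 10, 12^8 ≡ 10² = 100 ≡ 14, 12^16 ≡ 14² = 196 ≡ 24. Since 19 = 16 + 2 + 1, 12^19 ≡ 24·15·12: 24·15 = 360 ≡ 16, then 16·12 = 192 ≡ 20. So 12^19 ≡ 20 (mod 43).
Hence T⁻¹(12) = 20.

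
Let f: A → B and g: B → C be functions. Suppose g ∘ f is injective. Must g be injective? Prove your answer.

No. Take A = {1, 2}, B = {1, 2, 3}, C = {1, 2, 3}, f(a) = a for each a ∈ A, and g(b) = 2 if b ∈ {2, 3} else g(b) = b.
Then g ∘ f = f is injective (A ⊂ B and f is the inclusion), but g(2) = g(3) = 2 with 2 ≠ 3, so g is not injective.

not injective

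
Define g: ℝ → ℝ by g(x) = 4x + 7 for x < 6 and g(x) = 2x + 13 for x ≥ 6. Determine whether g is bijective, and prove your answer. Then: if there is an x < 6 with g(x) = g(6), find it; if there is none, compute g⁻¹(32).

9/2

Both pieces are strictly increasing (slopes 4 and 2), so each is injective on its own interval.
The left piece maps (−∞, 6) onto (−∞, 31); the right piece maps [6, ∞) onto [25, ∞).
These images overlap. In particular g(6) = 25 (right piece), and solving 4x + 7 = 25 on the left piece gives x = 9/2 < 6.
So g(9/2) = g(6) with 9/2 ≠ 6, and g is not injective, hence not bijective. This x = 9/2 is the requested value below 6.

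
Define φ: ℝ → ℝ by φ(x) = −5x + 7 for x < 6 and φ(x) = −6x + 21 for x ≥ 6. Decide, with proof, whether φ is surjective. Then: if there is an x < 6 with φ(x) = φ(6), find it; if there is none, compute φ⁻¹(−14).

Both pieces are strictly decreasing (slopes −5 and −6), so each is injective on its own interval.
The left piece maps (−∞, 6) onto (−23, ∞); the right piece maps [6, ∞) onto (−∞, −15].
The union (−23, ∞) ∪ (−∞, −15] covers ℝ, so φ is surjective.
For the follow-up: the images overlap, so an x < 6 with φ(x) = φ(6) exists. φ(6) = −15; solving −5x + 7 = −15 for x < 6 gives x = (−15 − 7)/(−5) = 22/5.

22/5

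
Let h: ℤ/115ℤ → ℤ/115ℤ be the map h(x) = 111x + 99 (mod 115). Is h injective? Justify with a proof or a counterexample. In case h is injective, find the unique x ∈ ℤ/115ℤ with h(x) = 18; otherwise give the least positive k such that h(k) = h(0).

If h(a) = h(b), then 111a ≡ 111b (mod 115). Because gcd(111, 115) = 1, we may cancel 111 to get a ≡ b (mod 115).
Therefore h is injective.
We now compute 111⁻¹ mod 115 explicitly. Euclid's algorithm: 115 = 1·111 + 4, 111 = 27·4 + 3, 4 = 1·3 + 1; back-substituting gives 1 = 86·111 − 83·115, so 111⁻¹ ≡ 86 (mod 115).
Since h is injective, we compute h⁻¹(18): solve 111x + 99 ≡ 18 (mod 115), i.e. 111x ≡ 34 (mod 115).
Multiplying by 111⁻¹ = 86 gives x ≡ 86·34 = 2924 = 25·115 + 49 ≡ 49 (mod 115).
Check: h(49) = 111·49 + 99 = 5538 = 48·115 + 18 ≡ 18 (mod 115).

49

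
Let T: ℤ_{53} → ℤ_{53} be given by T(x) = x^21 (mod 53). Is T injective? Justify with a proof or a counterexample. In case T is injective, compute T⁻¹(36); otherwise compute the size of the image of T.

13

Since 53 is prime, the nonzero elements of ℤ_{53} form a cyclic group of order 52.
As gcd(21, 52) = 1, raising to the 21st power is a bijection on this group: if s^21 ≡ t^21 then (st^{−1})^21 = 1, and the only element of order dividing gcd(21, 52) = 1 is 1, so s = t.
With T(0) = 0 this makes T injective on all of ℤ_{53}, hence bijective (finite equal-size domain and codomain). In particular T is injective.
Since T is injective, we find the preimage of 36. The inverse of x ↦ x^21 on (ℤ_{53})^× is x ↦ x^5, because 21·5 = 105 = 2·52 + 1 ≡ 1 (mod 52) and x^{52} = 1 for x ≠ 0 (Fermat). So T⁻¹(36) = 36^5 mod 53.
Repeated squaring mod 53: 36^1 ≡ 36, 36^2 ≡ 36² = 1296 ≡ 24, 36^4 ≡ 24² = 576 ≡ 46. Since 5 = 4 + 1, 36^5 ≡ 46·36: 46·36 = 1656 ≡ 13. So 36^5 ≡ 13 (mod 53).
Hence T⁻¹(36) = 13.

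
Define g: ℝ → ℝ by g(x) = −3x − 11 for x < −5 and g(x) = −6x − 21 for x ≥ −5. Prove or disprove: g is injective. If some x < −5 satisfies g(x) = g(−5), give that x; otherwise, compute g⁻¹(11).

-20/3

Both pieces are strictly decreasing (slopes −3 and −6), so each is injective on its own interval.
The left piece maps (−∞, −5) onto (4, ∞); the right piece maps [−5, ∞) onto (−∞, 9].
These images overlap. In particular g(−5) = 9 (right piece), and solving −3x − 11 = 9 on the left piece gives x = −20/3 < −5.
So g(−20/3) = g(−5) with −20/3 ≠ −5, and g is not injective. This x = −20/3 is the requested value below −5.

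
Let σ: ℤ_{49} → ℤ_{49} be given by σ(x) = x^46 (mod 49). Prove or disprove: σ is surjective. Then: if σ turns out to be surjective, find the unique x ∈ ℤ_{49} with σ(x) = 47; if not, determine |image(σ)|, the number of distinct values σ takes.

σ(0) = 0^46 = 0.
σ(7): Repeated squaring mod 49: 7^1 ≡ 7, 7^2 ≡ 7² = 49 ≡ 0, 7^4 ≡ 0² = 0, 7^8 ≡ 0² = 0, 7^16 ≡ 0² = 0, 7^32 ≡ 0² = 0. Since 46 = 32 + 8 + 4 + 2, 7^46 ≡ 0·0·0·0: 0·0 = 0, then 0·0 = 0, then 0·0 = 0. So 7^46 ≡ 0 (mod 49).
So σ(0) = σ(7) = 0 while 0 ≠ 7, therefore σ is not injective.
A non-injective map from the 49-element set ℤ_{49} to itself takes at most 48 distinct values, so it cannot be surjective. Thus σ is not surjective.
Since σ is not surjective, we determine |image(σ)|. Computing x^46 mod 49 for each x (by repeated squaring, reducing mod 49 at every step), the values σ(0), σ(1), …, σ(48) are: 0, 1, 16, 32, 11, 37, 22, 0, 29, 44, 4, 39, 9, 43, 0, 8, 23, 25, 18, 30, 15, 0, 36, 2, 46, 46, 2, 36, 0, 15, 30, 18, 25, 23, 8, 0, 43, 9, 39, 4, 44, 29, 0, 22, 37, 11, 32, 16, 1.
The distinct values are {0, 1, 2, 4, 8, 9, 11, 15, 16, 18, 22, 23, 25, 29, 30, 32, 36, 37, 39, 43, 44, 46}; there are 22 of them.

22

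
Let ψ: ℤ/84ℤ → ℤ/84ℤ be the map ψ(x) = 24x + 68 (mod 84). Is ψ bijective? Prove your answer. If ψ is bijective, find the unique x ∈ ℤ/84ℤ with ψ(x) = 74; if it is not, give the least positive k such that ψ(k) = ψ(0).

We have gcd(24, 84) = 12 > 1. Taking u = 0 and v = 7: ψ(0) = 68 and ψ(7) = 24·7 + 68 = 236 ≡ 68 (mod 84).
So ψ(0) = ψ(7) while 0 ≠ 7, thus ψ is not injective, hence not bijective.
Since ψ is not bijective, we find the least positive k with ψ(k) = ψ(0): this means 24k ≡ 0 (mod 84), i.e. 84 ∣ 24k. Since gcd(24, 84) = 12, dividing through by 12 this holds exactly when 7 ∣ 2k, and as gcd(2, 7) = 1, exactly when 7 ∣ k.
The smallest positive such k is 7.

7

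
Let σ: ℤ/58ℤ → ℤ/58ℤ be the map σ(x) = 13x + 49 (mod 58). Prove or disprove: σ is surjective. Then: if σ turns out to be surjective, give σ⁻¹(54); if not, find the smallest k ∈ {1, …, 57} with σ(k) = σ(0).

Recall: σ is surjective if every y in the codomain equals σ(x) for some x in the domain.
Since gcd(13, 58) = 1, 13 is invertible modulo 58. Euclid's algorithm: 58 = 4·13 + 6, 13 = 2·6 + 1; back-substituting gives 1 = 9·13 − 2·58, so 13⁻¹ ≡ 9 (mod 58).
Then y ↦ 9(y − 49) is a two-sided inverse to σ, so every y ∈ ℤ/58ℤ has a preimage.
Therefore σ is surjective.
Since σ is surjective, we compute σ⁻¹(54): solve 13x + 49 ≡ 54 (mod 58), i.e. 13x ≡ 5 (mod 58).
Multiplying by 13⁻¹ = 9 gives x ≡ 9·5 = 45 ≡ 45 (mod 58).
Check: σ(45) = 13·45 + 49 = 634 = 10·58 + 54 ≡ 54 (mod 58).

45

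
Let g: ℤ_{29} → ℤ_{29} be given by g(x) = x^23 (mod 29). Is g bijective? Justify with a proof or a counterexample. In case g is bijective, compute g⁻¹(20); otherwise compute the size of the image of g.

Since 29 is prime, the nonzero elements of ℤ_{29} form a cyclic group of order 28.
As gcd(23, 28) = 1, raising to the 23rd power is a bijection on this group: if s^23 ≡ t^23 then (st^{−1})^23 = 1, and the only element of order dividing gcd(23, 28) = 1 is 1, so s = t.
With g(0) = 0 this makes g injective on all of ℤ_{29}, hence bijective (finite equal-size domain and codomain). In particular g is bijective.
Since g is bijective, we find the preimage of 20. The inverse of x ↦ x^23 on (ℤ_{29})^× is x ↦ x^11, because 23·11 = 253 = 9·28 + 1 ≡ 1 (mod 28) and x^{28} = 1 for x ≠ 0 (Fermat). So g⁻¹(20) = 20^11 mod 29.
Repeated squaring mod 29: 20^1 ≡ 20, 20^2 ≡ 20² = 400 ≡ 23, 20^4 ≡ 23² = 529 ≡ 7, 20^8 ≡ 7² = 49 ≡ 20. Since 11 = 8 + 2 + 1, 20^11 ≡ 20·23·20: 20·23 = 460 ≡ 25, then 25·20 = 500 ≡ 7. So 20^11 ≡ 7 (mod 29).
Hence g⁻¹(20) = 7.

7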